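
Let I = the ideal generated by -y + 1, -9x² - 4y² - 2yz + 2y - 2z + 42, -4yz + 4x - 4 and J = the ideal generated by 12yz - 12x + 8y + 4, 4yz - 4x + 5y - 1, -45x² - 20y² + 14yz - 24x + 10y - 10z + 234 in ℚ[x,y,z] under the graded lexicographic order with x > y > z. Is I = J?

Yes, the ideals are equal.

Since reduced Gröbner bases are canonical representatives of ideals under a given ordering, it suffices to compute and compare them.
Buchberger on the first generating set:
f_1 = -y + 1, LT = y.
f_2 = -9x² - 4y² - 2yz + 2y - 2z + 42, LT = x².
f_3 = -4yz + 4x - 4, LT = yz.

S(f_1,f_3): lcm = yz. S = x - z - 1.
  leading term x: no divisor's leading term divides it; move x to the remainder.
  leading term z: no divisor's leading term divides it; move -z to the remainder.
  leading term 1: no divisor's leading term divides it; move -1 to the remainder.
  remainder x - z - 1 ≠ 0; add g_4 = x - z - 1 to the basis.

S(f_2,g_4): lcm = x². S = xz + 4/9y² + 2/9yz + x - 2/9y + 2/9z - 14/3.
  leading term xz: subtract (z)·g_4 from xz + 4/9y² + 2/9yz + x - 2/9y + 2/9z - 14/3 → 4/9y² + 2/9yz + z² + x - 2/9y + 11/9z - 14/3
  leading term y²: subtract (-4/9y)·f_1 from 4/9y² + 2/9yz + z² + x - 2/9y + 11/9z - 14/3 → 2/9yz + z² + x + 2/9y + 11/9z - 14/3
  leading term yz: subtract (-2/9z)·f_1 from 2/9yz + z² + x + 2/9y + 11/9z - 14/3 → z² + x + 2/9y + 13/9z - 14/3
  leading term z²: no divisor's leading term divides it; move z² to the remainder.
  leading term x: subtract (1)·g_4 from x + 2/9y + 13/9z - 14/3 → 2/9y + 22/9z - 11/3
  leading term y: subtract (-2/9)·f_1 from 2/9y + 22/9z - 11/3 → 22/9z - 31/9
  leading term z: no divisor's leading term divides it; move 22/9z to the remainder.
  leading term 1: no divisor's leading term divides it; move -31/9 to the remainder.
  remainder z² + 22/9z - 31/9 ≠ 0; add g_5 = z² + 22/9z - 31/9 to the basis.

The other S-polynomials (S(f_1,f_2), S(f_2,f_3), S(f_1,g_4), S(f_3,g_4), S(f_1,g_5), S(f_2,g_5), S(f_3,g_5), S(g_4,g_5)) all reduce to 0 modulo the current basis, so we have a Gröbner basis.
Inter-reduce: drop elements whose leading term is divisible by another's, tail-reduce, and make monic.
Reduced Gröbner basis: {z² + 22/9z - 31/9, x - z - 1, y - 1}.

Buchberger on the second generating set:
h_1 = 12yz - 12x + 8y + 4, LT = yz.
h_2 = 4yz - 4x + 5y - 1, LT = yz.
h_3 = -45x² - 20y² + 14yz - 24x + 10y - 10z + 234, LT = x².

S(h_1,h_2): lcm = yz. S = -7/12y + 7/12.
  leading term y: no divisor's leading term divides it; move -7/12y to the remainder.
  leading term 1: no divisor's leading term divides it; move 7/12 to the remainder.
  remainder -7/12y + 7/12 ≠ 0; add k_4 = -7/12y + 7/12 to the basis.

S(h_1,k_4): lcm = yz. S = -x + ⅔y + z + ⅓.
  leading term x: no divisor's leading term divides it; move -x to the remainder.
  leading term y: subtract (-8/7)·k_4 from ⅔y + z + ⅓ → z + 1
  leading term z: no divisor's leading term divides it; move z to the remainder.
  leading term 1: no divisor's leading term divides it; move 1 to the remainder.
  remainder -x + z + 1 ≠ 0; add k_5 = -x + z + 1 to the basis.

S(h_3,k_5): lcm = x². S = xz + 4/9y² - 14/45yz + 23/15x - 2/9y + 2/9z - 26/5.
  leading term xz: subtract (-z)·k_5 from xz + 4/9y² - 14/45yz + 23/15x - 2/9y + 2/9z - 26/5 → 4/9y² - 14/45yz + z² + 23/15x - 2/9y + 11/9z - 26/5
  leading term y²: subtract (-16/21y)·k_4 from 4/9y² - 14/45yz + z² + 23/15x - 2/9y + 11/9z - 26/5 → -14/45yz + z² + 23/15x + 2/9y + 11/9z - 26/5
  leading term yz: subtract (-7/270)·h_1 from -14/45yz + z² + 23/15x + 2/9y + 11/9z - 26/5 → z² + 11/9x + 58/135y + 11/9z - 688/135
  leading term z²: no divisor's leading term divides it; move z² to the remainder.
  leading term x: subtract (-11/9)·k_5 from 11/9x + 58/135y + 11/9z - 688/135 → 58/135y + 22/9z - 523/135
  leading term y: subtract (-232/315)·k_4 from 58/135y + 22/9z - 523/135 → 22/9z - 31/9
  leading term z: no divisor's leading term divides it; move 22/9z to the remainder.
  leading term 1: no divisor's leading term divides it; move -31/9 to the remainder.
  remainder z² + 22/9z - 31/9 ≠ 0; add k_6 = z² + 22/9z - 31/9 to the basis.

The other S-polynomials (S(h_1,h_3), S(h_2,h_3), S(h_2,k_4), S(h_3,k_4), S(h_1,k_5), S(h_2,k_5), S(k_4,k_5), S(h_1,k_6), S(h_2,k_6), S(h_3,k_6), S(k_4,k_6), S(k_5,k_6)) all reduce to 0 modulo the current basis, so we have a Gröbner basis.
Inter-reduce: drop elements whose leading term is divisible by another's, tail-reduce, and make monic.
Reduced Gröbner basis: {z² + 22/9z - 31/9, x - z - 1, y - 1}.

The two bases agree; hence the ideals are identical.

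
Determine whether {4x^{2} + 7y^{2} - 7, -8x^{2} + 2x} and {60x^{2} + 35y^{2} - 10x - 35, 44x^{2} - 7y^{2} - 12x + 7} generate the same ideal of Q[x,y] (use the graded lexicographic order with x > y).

For a fixed monomial order, each ideal has a unique reduced Gröbner basis; comparing bases decides equality.
Buchberger on the first generating set:
f_1 = 4x^{2} + 7y^{2} - 7, LT = x^{2}.
f_2 = -8x^{2} + 2x, LT = x^{2}.

S(f_1,f_2): lcm = x^{2}. S = \tfrac{7}{4}y^{2} + \tfrac{1}{4}x - \tfrac{7}{4}.
  leading term y^{2}: no divisor's leading term divides it; move \tfrac{7}{4}y^{2} to the remainder.
  leading term x: no divisor's leading term divides it; move \tfrac{1}{4}x to the remainder.
  leading term 1: no divisor's leading term divides it; move -\tfrac{7}{4} to the remainder.
  remainder \tfrac{7}{4}y^{2} + \tfrac{1}{4}x - \tfrac{7}{4} ≠ 0; add g_3 = \tfrac{7}{4}y^{2} + \tfrac{1}{4}x - \tfrac{7}{4} to the basis.

The other S-polynomials (S(f_1,g_3), S(f_2,g_3)) all reduce to 0 modulo the current basis, so we have a Gröbner basis.
Inter-reduce: drop elements whose leading term is divisible by another's, tail-reduce, and make monic.
Reduced Gröbner basis: {x^{2} - \tfrac{1}{4}x, y^{2} + \tfrac{1}{7}x - 1}.

Buchberger on the second generating set:
h_1 = 60x^{2} + 35y^{2} - 10x - 35, LT = x^{2}.
h_2 = 44x^{2} - 7y^{2} - 12x + 7, LT = x^{2}.

S(h_1,h_2): lcm = x^{2}. S = \tfrac{49}{66}y^{2} + \tfrac{7}{66}x - \tfrac{49}{66}.
  leading term y^{2}: no divisor's leading term divides it; move \tfrac{49}{66}y^{2} to the remainder.
  leading term x: no divisor's leading term divides it; move \tfrac{7}{66}x to the remainder.
  leading term 1: no divisor's leading term divides it; move -\tfrac{49}{66} to the remainder.
  remainder \tfrac{49}{66}y^{2} + \tfrac{7}{66}x - \tfrac{49}{66} ≠ 0; add k_3 = \tfrac{49}{66}y^{2} + \tfrac{7}{66}x - \tfrac{49}{66} to the basis.

The other S-polynomials (S(h_1,k_3), S(h_2,k_3)) all reduce to 0 modulo the current basis, so we have a Gröbner basis.
Inter-reduce: drop elements whose leading term is divisible by another's, tail-reduce, and make monic.
Reduced Gröbner basis: {x^{2} - \tfrac{1}{4}x, y^{2} + \tfrac{1}{7}x - 1}.

Same reduced basis, so the two generating sets span the same ideal.
The same test decides containment: I ⊆ J iff every generator of I reduces to 0 modulo a Gröbner basis of J.

Yes, the ideals are equal.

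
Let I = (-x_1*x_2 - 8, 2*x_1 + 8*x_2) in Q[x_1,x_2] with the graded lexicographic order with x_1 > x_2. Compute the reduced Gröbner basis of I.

f_1 = -x_1*x_2 - 8, LT = x_1*x_2.
f_2 = 2*x_1 + 8*x_2, LT = x_1.

S(f_1,f_2): lcm = x_1*x_2. S = -4*x_2**2 + 8.
  leading term x_2**2: no divisor's leading term divides it; move -4*x_2**2 to the remainder.
  leading term 1: no divisor's leading term divides it; move 8 to the remainder.
  remainder -4*x_2**2 + 8 ≠ 0; add g_3 = -4*x_2**2 + 8 to the basis.

The other S-polynomials (S(f_1,g_3), S(f_2,g_3)) all reduce to 0 modulo the current basis, so we have a Gröbner basis.
Inter-reduce: drop elements whose leading term is divisible by another's, tail-reduce, and make monic.

G = {x_2**2 - 2, x_1 + 4*x_2}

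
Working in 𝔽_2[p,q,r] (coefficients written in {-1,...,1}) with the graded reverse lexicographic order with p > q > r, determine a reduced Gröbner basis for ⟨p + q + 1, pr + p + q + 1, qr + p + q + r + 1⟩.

This is the nonlinear analogue of row-reducing a linear system.

f_1 = p + q + 1, LT = p.
f_2 = pr + p + q + 1, LT = pr.
f_3 = qr + p + q + r + 1, LT = qr.

S(f_1,f_2): lcm = pr. S = qr + p + q + r + 1.
  leading term qr: subtract (1)·f_3 from qr + p + q + r + 1 → 0
  remainder 0.

S(f_1,f_3): leading monomials are coprime, so the S-polynomial reduces to 0 (Buchberger's first criterion).
S(f_2,f_3): lcm = pqr. S = p² + q² + pr + p + q.
  leading term p²: subtract (p)·f_1 from p² + q² + pr + p + q → pq + q² + pr + q
  leading term pq: subtract (q)·f_1 from pq + q² + pr + q → pr
  leading term pr: subtract (r)·f_1 from pr → qr + r
  leading term qr: subtract (1)·f_3 from qr + r → p + q + 1
  leading term p: subtract (1)·f_1 from p + q + 1 → 0
  remainder 0.

Every S-polynomial of the final basis reduces to 0, so we have a Gröbner basis.
Inter-reduce: drop elements whose leading term is divisible by another's, tail-reduce, and make monic.

G = {qr + r, p + q + 1}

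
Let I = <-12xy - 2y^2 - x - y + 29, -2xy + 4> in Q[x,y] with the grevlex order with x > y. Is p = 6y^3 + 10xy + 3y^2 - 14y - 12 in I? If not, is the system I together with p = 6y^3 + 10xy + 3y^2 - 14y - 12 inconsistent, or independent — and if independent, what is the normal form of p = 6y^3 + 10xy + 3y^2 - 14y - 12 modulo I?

6y^3 + 10xy + 3y^2 - 14y - 12 is independent of I; its normal form modulo I is y + 2.

First compute the reduced Gröbner basis of I by Buchberger's algorithm.
f_1 = -12xy - 2y^2 - x - y + 29, LT = xy.
f_2 = -2xy + 4, LT = xy.

S(f_1,f_2): lcm = xy. S = 1/6y^2 + 1/12x + 1/12y - 5/12.
  reduce S modulo (f_1, f_2):
  remainder 1/6y^2 + 1/12x + 1/12y - 5/12 ≠ 0; add h_3 = 1/6y^2 + 1/12x + 1/12y - 5/12 to the basis.

S(f_1,h_3): lcm = xy^2. S = 1/6y^3 - 1/2x^2 - 5/12xy + 1/12y^2 + 5/2x - 29/12y.
  reduce S modulo (f_1, f_2, h_3):
  remainder -1/2x^2 + 5/2x - 2y - 1 ≠ 0; add h_4 = -1/2x^2 + 5/2x - 2y - 1 to the basis.

The other S-polynomials (S(f_2,h_3), S(f_1,h_4), S(f_2,h_4), S(h_3,h_4)) all reduce to 0 modulo the current basis, so we have a Gröbner basis.
Inter-reduce: drop elements whose leading term is divisible by another's, tail-reduce, and make monic.
Reduced Gröbner basis: {x^2 - 5x + 4y + 2, xy - 2, y^2 + 1/2x + 1/2y - 5/2}.
Label its elements g_1 = x^2 - 5x + 4y + 2, g_2 = xy - 2, g_3 = y^2 + 1/2x + 1/2y - 5/2.

Reduce p = 6y^3 + 10xy + 3y^2 - 14y - 12 modulo G:
  leading term y^3: subtract (6y)·g_3 from 6y^3 + 10xy + 3y^2 - 14y - 12 → 7xy + y - 12
  leading term xy: subtract (7)·g_2 from 7xy + y - 12 → y + 2
  leading term y: no divisor's leading term divides it; move y to the remainder.
  leading term 1: no divisor's leading term divides it; move 2 to the remainder.
  normal form = y + 2.
The normal form is nonzero, so p ∉ I. Since p minus its normal form lies in I, I + (p) = I + (r) where r = y + 2; decide whether this ideal is the whole ring.
Run Buchberger on G together with r (pairs among the g_i already reduce to 0 since G is a Gröbner basis):
g_1 = x^2 - 5x + 4y + 2, LT = x^2.
g_2 = xy - 2, LT = xy.
g_3 = y^2 + 1/2x + 1/2y - 5/2, LT = y^2.
r = y + 2, LT = y.

S(g_2,r): lcm = xy. S = -2x - 2.
  reduce S modulo (g_1, g_2, g_3, r):
  remainder -2x - 2 ≠ 0; add m_5 = -2x - 2 to the basis.

The other S-polynomials (S(g_1,g_2), S(g_1,g_3), S(g_1,r), S(g_2,g_3), S(g_3,r), S(g_1,m_5), S(g_2,m_5), S(g_3,m_5), S(r,m_5)) all reduce to 0 modulo the current basis, so we have a Gröbner basis.
Inter-reduce: drop elements whose leading term is divisible by another's, tail-reduce, and make monic.
Reduced Gröbner basis: {x + 1, y + 2}.
The reduced Gröbner basis of I + (p) is {x + 1, y + 2} ≠ {1}, a proper ideal, so the enlarged system stays consistent: p is independent of I, with normal form y + 2.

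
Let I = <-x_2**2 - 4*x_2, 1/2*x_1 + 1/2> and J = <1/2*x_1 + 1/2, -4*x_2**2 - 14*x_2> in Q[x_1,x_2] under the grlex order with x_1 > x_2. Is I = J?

No, the ideals differ.

Two ideals are equal iff their reduced Gröbner bases coincide (the reduced basis is unique for a fixed ordering).
Buchberger on the first generating set:
f_1 = -x_2**2 - 4*x_2, LT = x_2**2.
f_2 = 1/2*x_1 + 1/2, LT = x_1.

The S-polynomials (S(f_1,f_2)) all reduce to 0 modulo the current basis, so we have a Gröbner basis.
Inter-reduce: drop elements whose leading term is divisible by another's, tail-reduce, and make monic.
Reduced Gröbner basis: {x_2**2 + 4*x_2, x_1 + 1}.

Buchberger on the second generating set:
h_1 = 1/2*x_1 + 1/2, LT = x_1.
h_2 = -4*x_2**2 - 14*x_2, LT = x_2**2.

The S-polynomials (S(h_1,h_2)) all reduce to 0 modulo the current basis, so we have a Gröbner basis.
Inter-reduce: drop elements whose leading term is divisible by another's, tail-reduce, and make monic.
Reduced Gröbner basis: {x_2**2 + 7/2*x_2, x_1 + 1}.

These differ, so the ideals are not equal.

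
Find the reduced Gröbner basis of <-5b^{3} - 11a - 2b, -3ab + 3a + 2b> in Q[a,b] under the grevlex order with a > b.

G = {b^{3} + \tfrac{11}{5}a + \tfrac{2}{5}b, a^{2} + \tfrac{10}{33}b^{2} - \tfrac{1}{33}a + \tfrac{10}{33}b, ab - a - \tfrac{2}{3}b}

Buchberger's algorithm terminates because the ascending chain of leading-term ideals stabilizes.

f_1 = -5b^{3} - 11a - 2b, LT = b^{3}.
f_2 = -3ab + 3a + 2b, LT = ab.

S(f_1,f_2): lcm = ab^{3}. S = ab^{2} + \tfrac{2}{3}b^{3} + \tfrac{11}{5}a^{2} + \tfrac{2}{5}ab.
  leading term ab^{2}: subtract (-\tfrac{1}{3}b)·f_2 from ab^{2} + \tfrac{2}{3}b^{3} + \tfrac{11}{5}a^{2} + \tfrac{2}{5}ab → \tfrac{2}{3}b^{3} + \tfrac{11}{5}a^{2} + \tfrac{7}{5}ab + \tfrac{2}{3}b^{2}
  leading term b^{3}: subtract (-\tfrac{2}{15})·f_1 from \tfrac{2}{3}b^{3} + \tfrac{11}{5}a^{2} + \tfrac{7}{5}ab + \tfrac{2}{3}b^{2} → \tfrac{11}{5}a^{2} + \tfrac{7}{5}ab + \tfrac{2}{3}b^{2} - \tfrac{22}{15}a - \tfrac{4}{15}b
  leading term a^{2}: no divisor's leading term divides it; move \tfrac{11}{5}a^{2} to the remainder.
  leading term ab: subtract (-\tfrac{7}{15})·f_2 from \tfrac{7}{5}ab + \tfrac{2}{3}b^{2} - \tfrac{22}{15}a - \tfrac{4}{15}b → \tfrac{2}{3}b^{2} - \tfrac{1}{15}a + \tfrac{2}{3}b
  leading term b^{2}: no divisor's leading term divides it; move \tfrac{2}{3}b^{2} to the remainder.
  leading term a: no divisor's leading term divides it; move -\tfrac{1}{15}a to the remainder.
  leading term b: no divisor's leading term divides it; move \tfrac{2}{3}b to the remainder.
  remainder \tfrac{11}{5}a^{2} + \tfrac{2}{3}b^{2} - \tfrac{1}{15}a + \tfrac{2}{3}b ≠ 0; add g_3 = \tfrac{11}{5}a^{2} + \tfrac{2}{3}b^{2} - \tfrac{1}{15}a + \tfrac{2}{3}b to the basis.

The other S-polynomials (S(f_1,g_3), S(f_2,g_3)) all reduce to 0 modulo the current basis, so we have a Gröbner basis.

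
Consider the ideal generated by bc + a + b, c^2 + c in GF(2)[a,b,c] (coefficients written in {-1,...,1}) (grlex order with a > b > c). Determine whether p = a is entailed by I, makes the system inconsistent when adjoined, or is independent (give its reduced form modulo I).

a is independent of I; its normal form modulo I is a.

First compute the reduced Gröbner basis of I by Buchberger's algorithm.
f_1 = bc + a + b, LT = bc.
f_2 = c^2 + c, LT = c^2.

S(f_1,f_2): lcm = bc^2. S = ac.
  leading term ac: no divisor's leading term divides it; move ac to the remainder.
  remainder ac ≠ 0; add h_3 = ac to the basis.

S(f_1,h_3): lcm = abc. S = a^2 + ab.
  leading term a^2: no divisor's leading term divides it; move a^2 to the remainder.
  leading term ab: no divisor's leading term divides it; move ab to the remainder.
  remainder a^2 + ab ≠ 0; add h_4 = a^2 + ab to the basis.

S(f_2,h_3): lcm = ac^2. S = ac.
  leading term ac: subtract (1)·h_3 from ac → 0
  remainder 0.

S(f_1,h_4): leading monomials are coprime, so the S-polynomial reduces to 0 (Buchberger's first criterion).
S(f_2,h_4): leading monomials are coprime, so the S-polynomial reduces to 0 (Buchberger's first criterion).
S(h_3,h_4): lcm = a^2c. S = abc.
  leading term abc: subtract (a)·f_1 from abc → a^2 + ab
  leading term a^2: subtract (1)·h_4 from a^2 + ab → 0
  remainder 0.

Every S-polynomial of the final basis reduces to 0, so we have a Gröbner basis.
Inter-reduce: drop elements whose leading term is divisible by another's, tail-reduce, and make monic.
Reduced Gröbner basis: {a^2 + ab, ac, bc + a + b, c^2 + c}.
Label its elements g_1 = a^2 + ab, g_2 = ac, g_3 = bc + a + b, g_4 = c^2 + c.

Reduce p = a modulo G:
  leading term a: no divisor's leading term divides it; move a to the remainder.
  normal form = a.
The normal form is nonzero, so p ∉ I. Since p minus its normal form lies in I, I + (p) = I + (r) where r = a; decide whether this ideal is the whole ring.
Run Buchberger on G together with r (pairs among the g_i already reduce to 0 since G is a Gröbner basis):
g_1 = a^2 + ab, LT = a^2.
g_2 = ac, LT = ac.
g_3 = bc + a + b, LT = bc.
g_4 = c^2 + c, LT = c^2.
r = a, LT = a.

S(g_1,g_2): lcm = a^2c. S = abc.
  leading term abc: subtract (b)·g_2 from abc → 0
  remainder 0.

S(g_1,g_3): leading monomials are coprime, so the S-polynomial reduces to 0 (Buchberger's first criterion).
S(g_1,g_4): leading monomials are coprime, so the S-polynomial reduces to 0 (Buchberger's first criterion).
S(g_1,r): lcm = a^2. S = ab.
  leading term ab: subtract (b)·r from ab → 0
  remainder 0.

S(g_2,g_3): lcm = abc. S = a^2 + ab.
  leading term a^2: subtract (1)·g_1 from a^2 + ab → 0
  remainder 0.

S(g_2,g_4): lcm = ac^2. S = ac.
  leading term ac: subtract (1)·g_2 from ac → 0
  remainder 0.

S(g_2,r): lcm = ac. S = 0.
  remainder 0.

S(g_3,g_4): lcm = bc^2. S = ac.
  leading term ac: subtract (1)·g_2 from ac → 0
  remainder 0.

S(g_3,r): leading monomials are coprime, so the S-polynomial reduces to 0 (Buchberger's first criterion).
S(g_4,r): leading monomials are coprime, so the S-polynomial reduces to 0 (Buchberger's first criterion).
Every S-polynomial of the final basis reduces to 0, so we have a Gröbner basis.
Inter-reduce: drop elements whose leading term is divisible by another's, tail-reduce, and make monic.
Reduced Gröbner basis: {bc + b, c^2 + c, a}.
The reduced Gröbner basis of I + (p) is {bc + b, c^2 + c, a} ≠ {1}, a proper ideal, so the enlarged system stays consistent: p is independent of I, with normal form a.

Ideal membership is decidable via reduction modulo a Gröbner basis.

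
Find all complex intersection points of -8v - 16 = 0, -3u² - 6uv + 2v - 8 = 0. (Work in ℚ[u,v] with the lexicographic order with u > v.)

{(2, -2)}

Compute a lex Gröbner basis by Buchberger's algorithm.
f_1 = -8v - 16, LT = v.
f_2 = -3u² - 6uv + 2v - 8, LT = u².

The S-polynomials (S(f_1,f_2)) all reduce to 0 modulo the current basis, so we have a Gröbner basis.
Inter-reduce: drop elements whose leading term is divisible by another's, tail-reduce, and make monic.
Reduced Gröbner basis: {u² - 4u + 4, v + 2}.

The lex basis is triangular: the last element involves only v. Solving v + 2 = 0 gives v ∈ {-2}; substituting each value into the earlier elements determines the remaining variables.
  v = -2: the earlier basis element becomes u² - 4u + 4 = 0, giving u = 2 — point (2, -2).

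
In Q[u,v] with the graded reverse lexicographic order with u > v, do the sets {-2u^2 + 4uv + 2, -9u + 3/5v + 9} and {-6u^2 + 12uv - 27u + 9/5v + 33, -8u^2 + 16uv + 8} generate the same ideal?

Since reduced Gröbner bases are canonical representatives of ideals under a given ordering, it suffices to compute and compare them.
Buchberger on the first generating set:
f_1 = -2u^2 + 4uv + 2, LT = u^2.
f_2 = -9u + 3/5v + 9, LT = u.

S(f_1,f_2): lcm = u^2. S = -29/15uv + u - 1.
  leading term uv: subtract (29/135v)·f_2 from -29/15uv + u - 1 → -29/225v^2 + u - 29/15v - 1
  leading term v^2: no divisor's leading term divides it; move -29/225v^2 to the remainder.
  leading term u: subtract (-1/9)·f_2 from u - 29/15v - 1 → -28/15v
  leading term v: no divisor's leading term divides it; move -28/15v to the remainder.
  remainder -29/225v^2 - 28/15v ≠ 0; add g_3 = -29/225v^2 - 28/15v to the basis.

The other S-polynomials (S(f_1,g_3), S(f_2,g_3)) all reduce to 0 modulo the current basis, so we have a Gröbner basis.
Inter-reduce: drop elements whose leading term is divisible by another's, tail-reduce, and make monic.
Reduced Gröbner basis: {v^2 + 420/29v, u - 1/15v - 1}.

Buchberger on the second generating set:
h_1 = -6u^2 + 12uv - 27u + 9/5v + 33, LT = u^2.
h_2 = -8u^2 + 16uv + 8, LT = u^2.

S(h_1,h_2): lcm = u^2. S = 9/2u - 3/10v - 9/2.
  leading term u: no divisor's leading term divides it; move 9/2u to the remainder.
  leading term v: no divisor's leading term divides it; move -3/10v to the remainder.
  leading term 1: no divisor's leading term divides it; move -9/2 to the remainder.
  remainder 9/2u - 3/10v - 9/2 ≠ 0; add k_3 = 9/2u - 3/10v - 9/2 to the basis.

S(h_1,k_3): lcm = u^2. S = -29/15uv + 11/2u - 3/10v - 11/2.
  leading term uv: subtract (-58/135v)·k_3 from -29/15uv + 11/2u - 3/10v - 11/2 → -29/225v^2 + 11/2u - 67/30v - 11/2
  leading term v^2: no divisor's leading term divides it; move -29/225v^2 to the remainder.
  leading term u: subtract (11/9)·k_3 from 11/2u - 67/30v - 11/2 → -28/15v
  leading term v: no divisor's leading term divides it; move -28/15v to the remainder.
  remainder -29/225v^2 - 28/15v ≠ 0; add k_4 = -29/225v^2 - 28/15v to the basis.

The other S-polynomials (S(h_2,k_3), S(h_1,k_4), S(h_2,k_4), S(k_3,k_4)) all reduce to 0 modulo the current basis, so we have a Gröbner basis.
Inter-reduce: drop elements whose leading term is divisible by another's, tail-reduce, and make monic.
Reduced Gröbner basis: {v^2 + 420/29v, u - 1/15v - 1}.

The two bases agree; hence the ideals are identical.

Yes, the ideals are equal.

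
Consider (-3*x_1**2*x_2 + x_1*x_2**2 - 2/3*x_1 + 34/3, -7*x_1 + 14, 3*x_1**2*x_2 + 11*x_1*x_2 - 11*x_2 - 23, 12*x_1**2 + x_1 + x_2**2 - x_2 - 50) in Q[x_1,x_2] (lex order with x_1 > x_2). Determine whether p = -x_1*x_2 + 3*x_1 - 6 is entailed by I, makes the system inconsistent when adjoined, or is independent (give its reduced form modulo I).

Adjoining -x_1*x_2 + 3*x_1 - 6 makes the ideal the whole ring: the system is inconsistent.

First compute the reduced Gröbner basis of I by Buchberger's algorithm.
f_1 = -3*x_1**2*x_2 + x_1*x_2**2 - 2/3*x_1 + 34/3, LT = x_1**2*x_2.
f_2 = -7*x_1 + 14, LT = x_1.
f_3 = 3*x_1**2*x_2 + 11*x_1*x_2 - 11*x_2 - 23, LT = x_1**2*x_2.
f_4 = 12*x_1**2 + x_1 + x_2**2 - x_2 - 50, LT = x_1**2.

S(f_1,f_2): lcm = x_1**2*x_2. S = -1/3*x_1*x_2**2 + 2*x_1*x_2 + 2/9*x_1 - 34/9.
  reduce S modulo (f_1, f_2, f_3, f_4):
  remainder -2/3*x_2**2 + 4*x_2 - 10/3 ≠ 0; add h_5 = -2/3*x_2**2 + 4*x_2 - 10/3 to the basis.

S(f_1,f_3): lcm = x_1**2*x_2. S = -1/3*x_1*x_2**2 - 11/3*x_1*x_2 + 2/9*x_1 + 11/3*x_2 + 35/9.
  reduce S modulo (f_1, f_2, f_3, f_4, h_5):
  remainder -23/3*x_2 + 23/3 ≠ 0; add h_6 = -23/3*x_2 + 23/3 to the basis.

The other S-polynomials (S(f_1,f_4), S(f_2,f_3), S(f_2,f_4), S(f_3,f_4), S(f_1,h_5), S(f_2,h_5), S(f_3,h_5), S(f_4,h_5), S(f_1,h_6), S(f_2,h_6), S(f_3,h_6), S(f_4,h_6), S(h_5,h_6)) all reduce to 0 modulo the current basis, so we have a Gröbner basis.
Inter-reduce: drop elements whose leading term is divisible by another's, tail-reduce, and make monic.
Reduced Gröbner basis: {x_1 - 2, x_2 - 1}.
Label its elements g_1 = x_1 - 2, g_2 = x_2 - 1.

Reduce p = -x_1*x_2 + 3*x_1 - 6 modulo G:
  leading term x_1*x_2: subtract (-x_2)·g_1 from -x_1*x_2 + 3*x_1 - 6 → 3*x_1 - 2*x_2 - 6
  leading term x_1: subtract (3)·g_1 from 3*x_1 - 2*x_2 - 6 → -2*x_2
  leading term x_2: subtract (-2)·g_2 from -2*x_2 → -2
  leading term 1: no divisor's leading term divides it; move -2 to the remainder.
  normal form = -2.
The normal form is nonzero, so p ∉ I. Since p minus its normal form lies in I, I + (p) = I + (r) where r = -2; decide whether this ideal is the whole ring.
Here r = -2 is a nonzero constant, hence a unit: 1 ∈ I + (p), the Gröbner basis of I + (p) is {1}, and the enlarged system has no common solution — adjoining p is inconsistent.

The remainder on division by a Gröbner basis is unique — it is the normal form.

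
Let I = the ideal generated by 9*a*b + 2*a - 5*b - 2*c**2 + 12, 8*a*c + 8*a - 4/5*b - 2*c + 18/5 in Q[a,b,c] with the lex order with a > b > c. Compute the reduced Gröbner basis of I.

G = {a*b + 2/9*a - 5/9*b - 2/9*c**2 + 4/3, a*c + a - 1/10*b - 1/4*c + 9/20, b**2 - 55/18*b*c - 59/6*b - 20/9*c**3 - 20/9*c**2 + 125/9*c + 37/3}

f_1 = 9*a*b + 2*a - 5*b - 2*c**2 + 12, LT = a*b.
f_2 = 8*a*c + 8*a - 4/5*b - 2*c + 18/5, LT = a*c.

S(f_1,f_2): lcm = a*b*c. S = -a*b + 2/9*a*c + 1/10*b**2 - 11/36*b*c - 9/20*b - 2/9*c**3 + 4/3*c.
  leading term a*b: subtract (-1/9)·f_1 from -a*b + 2/9*a*c + 1/10*b**2 - 11/36*b*c - 9/20*b - 2/9*c**3 + 4/3*c → 2/9*a*c + 2/9*a + 1/10*b**2 - 11/36*b*c - 181/180*b - 2/9*c**3 - 2/9*c**2 + 4/3*c + 4/3
  leading term a*c: subtract (1/36)·f_2 from 2/9*a*c + 2/9*a + 1/10*b**2 - 11/36*b*c - 181/180*b - 2/9*c**3 - 2/9*c**2 + 4/3*c + 4/3 → 1/10*b**2 - 11/36*b*c - 59/60*b - 2/9*c**3 - 2/9*c**2 + 25/18*c + 37/30
  leading term b**2: no divisor's leading term divides it; move 1/10*b**2 to the remainder.
  leading term b*c: no divisor's leading term divides it; move -11/36*b*c to the remainder.
  leading term b: no divisor's leading term divides it; move -59/60*b to the remainder.
  leading term c**3: no divisor's leading term divides it; move -2/9*c**3 to the remainder.
  leading term c**2: no divisor's leading term divides it; move -2/9*c**2 to the remainder.
  leading term c: no divisor's leading term divides it; move 25/18*c to the remainder.
  leading term 1: no divisor's leading term divides it; move 37/30 to the remainder.
  remainder 1/10*b**2 - 11/36*b*c - 59/60*b - 2/9*c**3 - 2/9*c**2 + 25/18*c + 37/30 ≠ 0; add g_3 = 1/10*b**2 - 11/36*b*c - 59/60*b - 2/9*c**3 - 2/9*c**2 + 25/18*c + 37/30 to the basis.

The other S-polynomials (S(f_1,g_3), S(f_2,g_3)) all reduce to 0 modulo the current basis, so we have a Gröbner basis.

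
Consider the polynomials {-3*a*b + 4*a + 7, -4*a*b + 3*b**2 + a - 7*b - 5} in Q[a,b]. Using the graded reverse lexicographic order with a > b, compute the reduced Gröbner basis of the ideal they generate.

f_1 = -3*a*b + 4*a + 7, LT = a*b.
f_2 = -4*a*b + 3*b**2 + a - 7*b - 5, LT = a*b.

S(f_1,f_2): lcm = a*b. S = 3/4*b**2 - 13/12*a - 7/4*b - 43/12.
  reduce S modulo (f_1, f_2):
  remainder 3/4*b**2 - 13/12*a - 7/4*b - 43/12 ≠ 0; add g_3 = 3/4*b**2 - 13/12*a - 7/4*b - 43/12 to the basis.

S(f_1,g_3): lcm = a*b**2. S = 13/9*a**2 + a*b + 43/9*a - 7/3*b.
  reduce S modulo (f_1, f_2, g_3):
  remainder 13/9*a**2 + 55/9*a - 7/3*b + 7/3 ≠ 0; add g_4 = 13/9*a**2 + 55/9*a - 7/3*b + 7/3 to the basis.

The other S-polynomials (S(f_2,g_3), S(f_1,g_4), S(f_2,g_4), S(g_3,g_4)) all reduce to 0 modulo the current basis, so we have a Gröbner basis.
Inter-reduce: drop elements whose leading term is divisible by another's, tail-reduce, and make monic.

G = {a**2 + 55/13*a - 21/13*b + 21/13, a*b - 4/3*a - 7/3, b**2 - 13/9*a - 7/3*b - 43/9}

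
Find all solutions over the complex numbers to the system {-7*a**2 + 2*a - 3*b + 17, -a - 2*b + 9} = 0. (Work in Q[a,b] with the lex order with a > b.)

{(1, 4), (-1/2, 19/4)}

Compute a lex Gröbner basis by Buchberger's algorithm.
f_1 = -7*a**2 + 2*a - 3*b + 17, LT = a**2.
f_2 = -a - 2*b + 9, LT = a.

S(f_1,f_2): lcm = a**2. S = -2*a*b + 61/7*a + 3/7*b - 17/7.
  reduce S modulo (f_1, f_2):
  remainder 4*b**2 - 35*b + 76 ≠ 0; add h_3 = 4*b**2 - 35*b + 76 to the basis.

The other S-polynomials (S(f_1,h_3), S(f_2,h_3)) all reduce to 0 modulo the current basis, so we have a Gröbner basis.
Inter-reduce: drop elements whose leading term is divisible by another's, tail-reduce, and make monic.
Reduced Gröbner basis: {a + 2*b - 9, b**2 - 35/4*b + 19}.

From the last basis element, b**2 - 35/4*b + 19 = 0, so b takes values in {4, 19/4}. Each choice, substituted upward through the basis, yields the corresponding point(s) of the solution set.
  b = 4: the earlier basis element becomes a - 1 = 0, giving a = 1 — point (1, 4).
  b = 19/4: the earlier basis element becomes a + 1/2 = 0, giving a = -1/2 — point (-1/2, 19/4).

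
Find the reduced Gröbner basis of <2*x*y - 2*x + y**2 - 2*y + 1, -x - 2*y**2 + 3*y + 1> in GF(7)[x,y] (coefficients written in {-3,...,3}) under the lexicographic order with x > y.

G = {x + 2*y**2 - 3*y - 1, y**3 - y**2 - 2*y + 2}

f_1 = 2*x*y - 2*x + y**2 - 2*y + 1, LT = x*y.
f_2 = -x - 2*y**2 + 3*y + 1, LT = x.

S(f_1,f_2): lcm = x*y. S = -x - 2*y**3 - 3.
  reduce S modulo (f_1, f_2):
  remainder -2*y**3 + 2*y**2 - 3*y + 3 ≠ 0; add g_3 = -2*y**3 + 2*y**2 - 3*y + 3 to the basis.

The other S-polynomials (S(f_1,g_3), S(f_2,g_3)) all reduce to 0 modulo the current basis, so we have a Gröbner basis.
Inter-reduce: drop elements whose leading term is divisible by another's, tail-reduce, and make monic.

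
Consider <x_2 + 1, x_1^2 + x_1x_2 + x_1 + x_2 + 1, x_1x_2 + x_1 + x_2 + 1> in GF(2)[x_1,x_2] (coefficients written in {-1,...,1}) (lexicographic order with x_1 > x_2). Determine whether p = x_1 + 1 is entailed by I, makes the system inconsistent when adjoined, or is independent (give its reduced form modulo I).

Adjoining x_1 + 1 makes the ideal the whole ring: the system is inconsistent.

First compute the reduced Gröbner basis of I by Buchberger's algorithm.
f_1 = x_2 + 1, LT = x_2.
f_2 = x_1^2 + x_1x_2 + x_1 + x_2 + 1, LT = x_1^2.
f_3 = x_1x_2 + x_1 + x_2 + 1, LT = x_1x_2.

S(f_1,f_2): leading monomials are coprime, so the S-polynomial reduces to 0 (Buchberger's first criterion).
S(f_1,f_3): lcm = x_1x_2. S = x_2 + 1.
  leading term x_2: subtract (1)·f_1 from x_2 + 1 → 0
  remainder 0.

S(f_2,f_3): lcm = x_1^2x_2. S = x_1^2 + x_1x_2^2 + x_1 + x_2^2 + x_2.
  leading term x_1^2: subtract (1)·f_2 from x_1^2 + x_1x_2^2 + x_1 + x_2^2 + x_2 → x_1x_2^2 + x_1x_2 + x_2^2 + 1
  leading term x_1x_2^2: subtract (x_1x_2)·f_1 from x_1x_2^2 + x_1x_2 + x_2^2 + 1 → x_2^2 + 1
  leading term x_2^2: subtract (x_2)·f_1 from x_2^2 + 1 → x_2 + 1
  leading term x_2: subtract (1)·f_1 from x_2 + 1 → 0
  remainder 0.

Every S-polynomial of the final basis reduces to 0, so we have a Gröbner basis.
Inter-reduce: drop elements whose leading term is divisible by another's, tail-reduce, and make monic.
Reduced Gröbner basis: {x_1^2, x_2 + 1}.
Label its elements g_1 = x_1^2, g_2 = x_2 + 1.

Reduce p = x_1 + 1 modulo G:
  leading term x_1: no divisor's leading term divides it; move x_1 to the remainder.
  leading term 1: no divisor's leading term divides it; move 1 to the remainder.
  normal form = x_1 + 1.
The normal form is nonzero, so p ∉ I. Since p minus its normal form lies in I, I + (p) = I + (r) where r = x_1 + 1; decide whether this ideal is the whole ring.
Run Buchberger on G together with r (pairs among the g_i already reduce to 0 since G is a Gröbner basis):
g_1 = x_1^2, LT = x_1^2.
g_2 = x_2 + 1, LT = x_2.
r = x_1 + 1, LT = x_1.

S(g_1,g_2): leading monomials are coprime, so the S-polynomial reduces to 0 (Buchberger's first criterion).
S(g_1,r): lcm = x_1^2. S = x_1.
  leading term x_1: subtract (1)·r from x_1 → 1
  leading term 1: no divisor's leading term divides it; move 1 to the remainder.
  remainder 1 ≠ 0; add m_4 = 1 to the basis.

S(g_2,r): leading monomials are coprime, so the S-polynomial reduces to 0 (Buchberger's first criterion).
S(g_1,m_4): leading monomials are coprime, so the S-polynomial reduces to 0 (Buchberger's first criterion).
S(g_2,m_4): leading monomials are coprime, so the S-polynomial reduces to 0 (Buchberger's first criterion).
S(r,m_4): leading monomials are coprime, so the S-polynomial reduces to 0 (Buchberger's first criterion).
Every S-polynomial of the final basis reduces to 0, so we have a Gröbner basis.
Inter-reduce: drop elements whose leading term is divisible by another's, tail-reduce, and make monic.
Reduced Gröbner basis: {1}.
The reduced Gröbner basis of I + (p) is {1}: the ideal is the whole ring, so the enlarged system has no common solution — adjoining p is inconsistent.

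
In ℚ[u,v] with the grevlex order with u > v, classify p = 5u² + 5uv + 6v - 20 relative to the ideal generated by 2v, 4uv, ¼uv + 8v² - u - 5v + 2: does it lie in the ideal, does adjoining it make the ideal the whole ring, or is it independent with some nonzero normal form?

5u² + 5uv + 6v - 20 lies in I (it reduces to 0).

First compute the reduced Gröbner basis of I by Buchberger's algorithm.
f_1 = 2v, LT = v.
f_2 = 4uv, LT = uv.
f_3 = ¼uv + 8v² - u - 5v + 2, LT = uv.

S(f_1,f_3): lcm = uv. S = -32v² + 4u + 20v - 8.
  reduce S modulo (f_1, f_2, f_3):
  remainder 4u - 8 ≠ 0; add h_4 = 4u - 8 to the basis.

The other S-polynomials (S(f_1,f_2), S(f_2,f_3), S(f_1,h_4), S(f_2,h_4), S(f_3,h_4)) all reduce to 0 modulo the current basis, so we have a Gröbner basis.
Inter-reduce: drop elements whose leading term is divisible by another's, tail-reduce, and make monic.
Reduced Gröbner basis: {u - 2, v}.
Label its elements g_1 = u - 2, g_2 = v.

Reduce p = 5u² + 5uv + 6v - 20 modulo G:
  leading term u²: subtract (5u)·g_1 from 5u² + 5uv + 6v - 20 → 5uv + 10u + 6v - 20
  leading term uv: subtract (5v)·g_1 from 5uv + 10u + 6v - 20 → 10u + 16v - 20
  leading term u: subtract (10)·g_1 from 10u + 16v - 20 → 16v
  leading term v: subtract (16)·g_2 from 16v → 0
  normal form = 0.
Since the normal form is 0, p ∈ I.

Ideal membership is decidable via reduction modulo a Gröbner basis.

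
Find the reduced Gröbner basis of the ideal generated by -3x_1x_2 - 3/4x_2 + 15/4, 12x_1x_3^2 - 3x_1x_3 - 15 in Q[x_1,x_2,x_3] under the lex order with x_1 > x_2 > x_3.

G = {x_1x_2 + 1/4x_2 - 5/4, x_1x_3^2 - 1/4x_1x_3 - 5/4, x_2x_3^2 - 1/4x_2x_3 + 5x_2 - 5x_3^2 + 5/4x_3}

f_1 = -3x_1x_2 - 3/4x_2 + 15/4, LT = x_1x_2.
f_2 = 12x_1x_3^2 - 3x_1x_3 - 15, LT = x_1x_3^2.

S(f_1,f_2): lcm = x_1x_2x_3^2. S = 1/4x_1x_2x_3 + 1/4x_2x_3^2 + 5/4x_2 - 5/4x_3^2.
  leading term x_1x_2x_3: subtract (-1/12x_3)·f_1 from 1/4x_1x_2x_3 + 1/4x_2x_3^2 + 5/4x_2 - 5/4x_3^2 → 1/4x_2x_3^2 - 1/16x_2x_3 + 5/4x_2 - 5/4x_3^2 + 5/16x_3
  leading term x_2x_3^2: no divisor's leading term divides it; move 1/4x_2x_3^2 to the remainder.
  leading term x_2x_3: no divisor's leading term divides it; move -1/16x_2x_3 to the remainder.
  leading term x_2: no divisor's leading term divides it; move 5/4x_2 to the remainder.
  leading term x_3^2: no divisor's leading term divides it; move -5/4x_3^2 to the remainder.
  leading term x_3: no divisor's leading term divides it; move 5/16x_3 to the remainder.
  remainder 1/4x_2x_3^2 - 1/16x_2x_3 + 5/4x_2 - 5/4x_3^2 + 5/16x_3 ≠ 0; add g_3 = 1/4x_2x_3^2 - 1/16x_2x_3 + 5/4x_2 - 5/4x_3^2 + 5/16x_3 to the basis.

The other S-polynomials (S(f_1,g_3), S(f_2,g_3)) all reduce to 0 modulo the current basis, so we have a Gröbner basis.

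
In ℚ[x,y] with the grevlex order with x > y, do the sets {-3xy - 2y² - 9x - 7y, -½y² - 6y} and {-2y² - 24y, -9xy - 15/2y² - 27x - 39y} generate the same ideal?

For a fixed monomial order, each ideal has a unique reduced Gröbner basis; comparing bases decides equality.
Buchberger on the first generating set:
f_1 = -3xy - 2y² - 9x - 7y, LT = xy.
f_2 = -½y² - 6y, LT = y².

S(f_1,f_2): lcm = xy². S = ⅔y³ - 9xy + 7/3y².
  leading term y³: subtract (-4/3y)·f_2 from ⅔y³ - 9xy + 7/3y² → -9xy - 17/3y²
  leading term xy: subtract (3)·f_1 from -9xy - 17/3y² → ⅓y² + 27x + 21y
  leading term y²: subtract (-⅔)·f_2 from ⅓y² + 27x + 21y → 27x + 17y
  leading term x: no divisor's leading term divides it; move 27x to the remainder.
  leading term y: no divisor's leading term divides it; move 17y to the remainder.
  remainder 27x + 17y ≠ 0; add g_3 = 27x + 17y to the basis.

The other S-polynomials (S(f_1,g_3), S(f_2,g_3)) all reduce to 0 modulo the current basis, so we have a Gröbner basis.
Inter-reduce: drop elements whose leading term is divisible by another's, tail-reduce, and make monic.
Reduced Gröbner basis: {y² + 12y, x + 17/27y}.

Buchberger on the second generating set:
h_1 = -2y² - 24y, LT = y².
h_2 = -9xy - 15/2y² - 27x - 39y, LT = xy.

S(h_1,h_2): lcm = xy². S = -⅚y³ + 9xy - 13/3y².
  leading term y³: subtract (5/12y)·h_1 from -⅚y³ + 9xy - 13/3y² → 9xy + 17/3y²
  leading term xy: subtract (-1)·h_2 from 9xy + 17/3y² → -11/6y² - 27x - 39y
  leading term y²: subtract (11/12)·h_1 from -11/6y² - 27x - 39y → -27x - 17y
  leading term x: no divisor's leading term divides it; move -27x to the remainder.
  leading term y: no divisor's leading term divides it; move -17y to the remainder.
  remainder -27x - 17y ≠ 0; add k_3 = -27x - 17y to the basis.

The other S-polynomials (S(h_1,k_3), S(h_2,k_3)) all reduce to 0 modulo the current basis, so we have a Gröbner basis.
Inter-reduce: drop elements whose leading term is divisible by another's, tail-reduce, and make monic.
Reduced Gröbner basis: {y² + 12y, x + 17/27y}.

These coincide, so the ideals are equal.

Yes, the ideals are equal.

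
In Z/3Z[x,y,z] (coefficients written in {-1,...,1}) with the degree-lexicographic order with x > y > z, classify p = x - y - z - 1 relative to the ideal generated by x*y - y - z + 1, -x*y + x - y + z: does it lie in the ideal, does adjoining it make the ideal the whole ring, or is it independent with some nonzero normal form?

First compute the reduced Gröbner basis of I by Buchberger's algorithm.
f_1 = x*y - y - z + 1, LT = x*y.
f_2 = -x*y + x - y + z, LT = x*y.

S(f_1,f_2): lcm = x*y. S = x + y + 1.
  leading term x: no divisor's leading term divides it; move x to the remainder.
  leading term y: no divisor's leading term divides it; move y to the remainder.
  leading term 1: no divisor's leading term divides it; move 1 to the remainder.
  remainder x + y + 1 ≠ 0; add h_3 = x + y + 1 to the basis.

S(f_1,h_3): lcm = x*y. S = -y**2 + y - z + 1.
  leading term y**2: no divisor's leading term divides it; move -y**2 to the remainder.
  leading term y: no divisor's leading term divides it; move y to the remainder.
  leading term z: no divisor's leading term divides it; move -z to the remainder.
  leading term 1: no divisor's leading term divides it; move 1 to the remainder.
  remainder -y**2 + y - z + 1 ≠ 0; add h_4 = -y**2 + y - z + 1 to the basis.

The other S-polynomials (S(f_2,h_3), S(f_1,h_4), S(f_2,h_4), S(h_3,h_4)) all reduce to 0 modulo the current basis, so we have a Gröbner basis.
Inter-reduce: drop elements whose leading term is divisible by another's, tail-reduce, and make monic.
Reduced Gröbner basis: {y**2 - y + z - 1, x + y + 1}.
Label its elements g_1 = y**2 - y + z - 1, g_2 = x + y + 1.

Reduce p = x - y - z - 1 modulo G:
  leading term x: subtract (1)·g_2 from x - y - z - 1 → y - z + 1
  leading term y: no divisor's leading term divides it; move y to the remainder.
  leading term z: no divisor's leading term divides it; move -z to the remainder.
  leading term 1: no divisor's leading term divides it; move 1 to the remainder.
  normal form = y - z + 1.
The normal form is nonzero, so p ∉ I. Since p minus its normal form lies in I, I + (p) = I + (r) where r = y - z + 1; decide whether this ideal is the whole ring.
Run Buchberger on G together with r (pairs among the g_i already reduce to 0 since G is a Gröbner basis):
g_1 = y**2 - y + z - 1, LT = y**2.
g_2 = x + y + 1, LT = x.
r = y - z + 1, LT = y.

S(g_1,r): lcm = y**2. S = y*z + y + z - 1.
  leading term y*z: subtract (z)·r from y*z + y + z - 1 → z**2 + y - 1
  leading term z**2: no divisor's leading term divides it; move z**2 to the remainder.
  leading term y: subtract (1)·r from y - 1 → z + 1
  leading term z: no divisor's leading term divides it; move z to the remainder.
  leading term 1: no divisor's leading term divides it; move 1 to the remainder.
  remainder z**2 + z + 1 ≠ 0; add m_4 = z**2 + z + 1 to the basis.

The other S-polynomials (S(g_1,g_2), S(g_2,r), S(g_1,m_4), S(g_2,m_4), S(r,m_4)) all reduce to 0 modulo the current basis, so we have a Gröbner basis.
Inter-reduce: drop elements whose leading term is divisible by another's, tail-reduce, and make monic.
Reduced Gröbner basis: {z**2 + z + 1, x + z, y - z + 1}.
The reduced Gröbner basis of I + (p) is {z**2 + z + 1, x + z, y - z + 1} ≠ {1}, a proper ideal, so the enlarged system stays consistent: p is independent of I, with normal form y - z + 1.

x - y - z - 1 is independent of I; its normal form modulo I is y - z + 1.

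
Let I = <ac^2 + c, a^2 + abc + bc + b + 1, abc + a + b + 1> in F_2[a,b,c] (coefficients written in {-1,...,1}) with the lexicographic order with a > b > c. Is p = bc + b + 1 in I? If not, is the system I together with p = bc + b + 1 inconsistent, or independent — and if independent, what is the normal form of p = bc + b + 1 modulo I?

bc + b + 1 is independent of I; its normal form modulo I is b + 1.

First compute the reduced Gröbner basis of I by Buchberger's algorithm.
f_1 = ac^2 + c, LT = ac^2.
f_2 = a^2 + abc + bc + b + 1, LT = a^2.
f_3 = abc + a + b + 1, LT = abc.

S(f_1,f_2): lcm = a^2c^2. S = abc^3 + ac + bc^3 + bc^2 + c^2.
  leading term abc^3: subtract (bc)·f_1 from abc^3 + ac + bc^3 + bc^2 + c^2 → ac + bc^3 + c^2
  leading term ac: no divisor's leading term divides it; move ac to the remainder.
  leading term bc^3: no divisor's leading term divides it; move bc^3 to the remainder.
  leading term c^2: no divisor's leading term divides it; move c^2 to the remainder.
  remainder ac + bc^3 + c^2 ≠ 0; add h_4 = ac + bc^3 + c^2 to the basis.

S(f_1,f_3): lcm = abc^2. S = ac + c.
  leading term ac: subtract (1)·h_4 from ac + c → bc^3 + c^2 + c
  leading term bc^3: no divisor's leading term divides it; move bc^3 to the remainder.
  leading term c^2: no divisor's leading term divides it; move c^2 to the remainder.
  leading term c: no divisor's leading term divides it; move c to the remainder.
  remainder bc^3 + c^2 + c ≠ 0; add h_5 = bc^3 + c^2 + c to the basis.

S(f_2,f_3): lcm = a^2bc. S = a^2 + ab^2c^2 + ab + a + b^2c^2 + b^2c + bc.
  leading term a^2: subtract (1)·f_2 from a^2 + ab^2c^2 + ab + a + b^2c^2 + b^2c + bc → ab^2c^2 + abc + ab + a + b^2c^2 + b^2c + b + 1
  leading term ab^2c^2: subtract (b^2)·f_1 from ab^2c^2 + abc + ab + a + b^2c^2 + b^2c + b + 1 → abc + ab + a + b^2c^2 + b + 1
  leading term abc: subtract (1)·f_3 from abc + ab + a + b^2c^2 + b + 1 → ab + b^2c^2
  leading term ab: no divisor's leading term divides it; move ab to the remainder.
  leading term b^2c^2: no divisor's leading term divides it; move b^2c^2 to the remainder.
  remainder ab + b^2c^2 ≠ 0; add h_6 = ab + b^2c^2 to the basis.

S(f_1,h_4): lcm = ac^2. S = bc^4 + c^3 + c.
  leading term bc^4: subtract (c)·h_5 from bc^4 + c^3 + c → c^2 + c
  leading term c^2: no divisor's leading term divides it; move c^2 to the remainder.
  leading term c: no divisor's leading term divides it; move c to the remainder.
  remainder c^2 + c ≠ 0; add h_7 = c^2 + c to the basis.

S(f_3,h_4): lcm = abc. S = a + b^2c^3 + bc^2 + b + 1.
  leading term a: no divisor's leading term divides it; move a to the remainder.
  leading term b^2c^3: subtract (b)·h_5 from b^2c^3 + bc^2 + b + 1 → bc + b + 1
  leading term bc: no divisor's leading term divides it; move bc to the remainder.
  leading term b: no divisor's leading term divides it; move b to the remainder.
  leading term 1: no divisor's leading term divides it; move 1 to the remainder.
  remainder a + bc + b + 1 ≠ 0; add h_8 = a + bc + b + 1 to the basis.

S(f_1,h_5): lcm = abc^3. S = ac^2 + ac + bc^2.
  leading term ac^2: subtract (1)·f_1 from ac^2 + ac + bc^2 → ac + bc^2 + c
  leading term ac: subtract (1)·h_4 from ac + bc^2 + c → bc^3 + bc^2 + c^2 + c
  leading term bc^3: subtract (1)·h_5 from bc^3 + bc^2 + c^2 + c → bc^2
  leading term bc^2: subtract (b)·h_7 from bc^2 → bc
  leading term bc: no divisor's leading term divides it; move bc to the remainder.
  remainder bc ≠ 0; add h_9 = bc to the basis.

S(h_6,h_8): lcm = ab. S = b^2c^2 + b^2c + b^2 + b.
  leading term b^2c^2: subtract (b^2)·h_7 from b^2c^2 + b^2c + b^2 + b → b^2 + b
  leading term b^2: no divisor's leading term divides it; move b^2 to the remainder.
  leading term b: no divisor's leading term divides it; move b to the remainder.
  remainder b^2 + b ≠ 0; add h_10 = b^2 + b to the basis.

The other S-polynomials (S(f_2,h_4), S(f_2,h_5), S(f_3,h_5), S(h_4,h_5), S(f_1,h_6), S(f_2,h_6), S(f_3,h_6), S(h_4,h_6), S(h_5,h_6), S(f_1,h_7), S(f_2,h_7), S(f_3,h_7), S(h_4,h_7), S(h_5,h_7), S(h_6,h_7), S(f_1,h_8), S(f_2,h_8), S(f_3,h_8), S(h_4,h_8), S(h_5,h_8), S(h_7,h_8), S(f_1,h_9), S(f_2,h_9), S(f_3,h_9), S(h_4,h_9), S(h_5,h_9), S(h_6,h_9), S(h_7,h_9), S(h_8,h_9), S(f_1,h_10), S(f_2,h_10), S(f_3,h_10), S(h_4,h_10), S(h_5,h_10), S(h_6,h_10), S(h_7,h_10), S(h_8,h_10), S(h_9,h_10)) all reduce to 0 modulo the current basis, so we have a Gröbner basis.
Inter-reduce: drop elements whose leading term is divisible by another's, tail-reduce, and make monic.
Reduced Gröbner basis: {a + b + 1, b^2 + b, bc, c^2 + c}.
Label its elements g_1 = a + b + 1, g_2 = b^2 + b, g_3 = bc, g_4 = c^2 + c.

Reduce p = bc + b + 1 modulo G:
  leading term bc: subtract (1)·g_3 from bc + b + 1 → b + 1
  leading term b: no divisor's leading term divides it; move b to the remainder.
  leading term 1: no divisor's leading term divides it; move 1 to the remainder.
  normal form = b + 1.
The normal form is nonzero, so p ∉ I. Since p minus its normal form lies in I, I + (p) = I + (r) where r = b + 1; decide whether this ideal is the whole ring.
Run Buchberger on G together with r (pairs among the g_i already reduce to 0 since G is a Gröbner basis):
g_1 = a + b + 1, LT = a.
g_2 = b^2 + b, LT = b^2.
g_3 = bc, LT = bc.
g_4 = c^2 + c, LT = c^2.
r = b + 1, LT = b.

S(g_3,r): lcm = bc. S = c.
  leading term c: no divisor's leading term divides it; move c to the remainder.
  remainder c ≠ 0; add m_6 = c to the basis.

The other S-polynomials (S(g_1,g_2), S(g_1,g_3), S(g_1,g_4), S(g_1,r), S(g_2,g_3), S(g_2,g_4), S(g_2,r), S(g_3,g_4), S(g_4,r), S(g_1,m_6), S(g_2,m_6), S(g_3,m_6), S(g_4,m_6), S(r,m_6)) all reduce to 0 modulo the current basis, so we have a Gröbner basis.
Inter-reduce: drop elements whose leading term is divisible by another's, tail-reduce, and make monic.
Reduced Gröbner basis: {a, b + 1, c}.
The reduced Gröbner basis of I + (p) is {a, b + 1, c} ≠ {1}, a proper ideal, so the enlarged system stays consistent: p is independent of I, with normal form b + 1.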